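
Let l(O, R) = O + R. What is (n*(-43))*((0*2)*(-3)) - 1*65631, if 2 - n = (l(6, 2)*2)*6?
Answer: -65631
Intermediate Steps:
n = -94 (n = 2 - (6 + 2)*2*6 = 2 - 8*2*6 = 2 - 16*6 = 2 - 1*96 = 2 - 96 = -94)
(n*(-43))*((0*2)*(-3)) - 1*65631 = (-94*(-43))*((0*2)*(-3)) - 1*65631 = 4042*(0*(-3)) - 65631 = 4042*0 - 65631 = 0 - 65631 = -65631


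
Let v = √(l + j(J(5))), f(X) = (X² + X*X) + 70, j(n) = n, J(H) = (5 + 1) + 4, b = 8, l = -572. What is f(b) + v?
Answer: 198 + I*√562 ≈ 198.0 + 23.707*I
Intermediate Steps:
J(H) = 10 (J(H) = 6 + 4 = 10)
f(X) = 70 + 2*X² (f(X) = (X² + X²) + 70 = 2*X² + 70 = 70 + 2*X²)
v = I*√562 (v = √(-572 + 10) = √(-562) = I*√562 ≈ 23.707*I)
f(b) + v = (70 + 2*8²) + I*√562 = (70 + 2*64) + I*√562 = (70 + 128) + I*√562 = 198 + I*√562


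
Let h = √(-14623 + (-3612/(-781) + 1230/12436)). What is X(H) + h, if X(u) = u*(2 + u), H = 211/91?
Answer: 82923/8281 + I*√344746343041786774/4856258 ≈ 10.014 + 120.91*I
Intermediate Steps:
H = 211/91 (H = 211*(1/91) = 211/91 ≈ 2.3187)
h = I*√344746343041786774/4856258 (h = √(-14623 + (-3612*(-1/781) + 1230*(1/12436))) = √(-14623 + (3612/781 + 615/6218)) = √(-14623 + 22939731/4856258) = √(-70990121003/4856258) = I*√344746343041786774/4856258 ≈ 120.91*I)
X(H) + h = 211*(2 + 211/91)/91 + I*√344746343041786774/4856258 = (211/91)*(393/91) + I*√344746343041786774/4856258 = 82923/8281 + I*√344746343041786774/4856258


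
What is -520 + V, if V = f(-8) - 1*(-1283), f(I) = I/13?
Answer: 9911/13 ≈ 762.38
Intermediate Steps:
f(I) = I/13 (f(I) = I*(1/13) = I/13)
V = 16671/13 (V = (1/13)*(-8) - 1*(-1283) = -8/13 + 1283 = 16671/13 ≈ 1282.4)
-520 + V = -520 + 16671/13 = 9911/13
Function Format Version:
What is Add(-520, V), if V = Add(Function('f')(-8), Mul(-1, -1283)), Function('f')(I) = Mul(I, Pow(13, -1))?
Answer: Rational(9911, 13) ≈ 762.38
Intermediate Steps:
Function('f')(I) = Mul(Rational(1, 13), I) (Function('f')(I) = Mul(I, Rational(1, 13)) = Mul(Rational(1, 13), I))
V = Rational(16671, 13) (V = Add(Mul(Rational(1, 13), -8), Mul(-1, -1283)) = Add(Rational(-8, 13), 1283) = Rational(16671, 13) ≈ 1282.4)
Add(-520, V) = Add(-520, Rational(16671, 13)) = Rational(9911, 13)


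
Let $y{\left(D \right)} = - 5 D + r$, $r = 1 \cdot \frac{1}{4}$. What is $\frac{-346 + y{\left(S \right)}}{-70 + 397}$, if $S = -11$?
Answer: $- \frac{1163}{1308} \approx -0.88914$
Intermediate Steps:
$r = \frac{1}{4}$ ($r = 1 \cdot \frac{1}{4} = \frac{1}{4} \approx 0.25$)
$y{\left(D \right)} = \frac{1}{4} - 5 D$ ($y{\left(D \right)} = - 5 D + \frac{1}{4} = \frac{1}{4} - 5 D$)
$\frac{-346 + y{\left(S \right)}}{-70 + 397} = \frac{-346 + \left(\frac{1}{4} - -55\right)}{-70 + 397} = \frac{-346 + \left(\frac{1}{4} + 55\right)}{327} = \left(-346 + \frac{221}{4}\right) \frac{1}{327} = \left(- \frac{1163}{4}\right) \frac{1}{327} = - \frac{1163}{1308}$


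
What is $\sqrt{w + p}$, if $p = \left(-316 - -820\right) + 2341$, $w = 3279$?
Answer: $2 \sqrt{1531} \approx 78.256$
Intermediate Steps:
$p = 2845$ ($p = \left(-316 + 820\right) + 2341 = 504 + 2341 = 2845$)
$\sqrt{w + p} = \sqrt{3279 + 2845} = \sqrt{6124} = 2 \sqrt{1531}$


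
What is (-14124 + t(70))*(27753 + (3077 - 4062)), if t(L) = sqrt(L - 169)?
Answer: -378071232 + 80304*I*sqrt(11) ≈ -3.7807e+8 + 2.6634e+5*I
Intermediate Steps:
t(L) = sqrt(-169 + L)
(-14124 + t(70))*(27753 + (3077 - 4062)) = (-14124 + sqrt(-169 + 70))*(27753 + (3077 - 4062)) = (-14124 + sqrt(-99))*(27753 - 985) = (-14124 + 3*I*sqrt(11))*26768 = -378071232 + 80304*I*sqrt(11)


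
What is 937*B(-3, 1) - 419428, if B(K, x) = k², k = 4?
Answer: -404436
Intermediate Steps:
B(K, x) = 16 (B(K, x) = 4² = 16)
937*B(-3, 1) - 419428 = 937*16 - 419428 = 14992 - 419428 = -404436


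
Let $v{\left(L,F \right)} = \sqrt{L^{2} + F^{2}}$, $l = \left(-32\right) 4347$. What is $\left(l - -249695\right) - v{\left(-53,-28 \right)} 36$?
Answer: $110591 - 36 \sqrt{3593} \approx 1.0843 \cdot 10^{5}$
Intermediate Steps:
$l = -139104$
$v{\left(L,F \right)} = \sqrt{F^{2} + L^{2}}$
$\left(l - -249695\right) - v{\left(-53,-28 \right)} 36 = \left(-139104 - -249695\right) - \sqrt{\left(-28\right)^{2} + \left(-53\right)^{2}} \cdot 36 = \left(-139104 + 249695\right) - \sqrt{784 + 2809} \cdot 36 = 110591 - \sqrt{3593} \cdot 36 = 110591 - 36 \sqrt{3593}$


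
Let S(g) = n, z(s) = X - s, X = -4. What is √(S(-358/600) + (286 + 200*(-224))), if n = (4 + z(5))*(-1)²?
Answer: I*√44519 ≈ 211.0*I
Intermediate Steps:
z(s) = -4 - s
n = -5 (n = (4 + (-4 - 1*5))*(-1)² = (4 + (-4 - 5))*1 = (4 - 9)*1 = -5*1 = -5)
S(g) = -5
√(S(-358/600) + (286 + 200*(-224))) = √(-5 + (286 + 200*(-224))) = √(-5 + (286 - 44800)) = √(-5 - 44514) = √(-44519) = I*√44519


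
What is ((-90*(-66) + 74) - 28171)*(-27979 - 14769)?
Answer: 947167436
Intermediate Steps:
((-90*(-66) + 74) - 28171)*(-27979 - 14769) = ((5940 + 74) - 28171)*(-42748) = (6014 - 28171)*(-42748) = -22157*(-42748) = 947167436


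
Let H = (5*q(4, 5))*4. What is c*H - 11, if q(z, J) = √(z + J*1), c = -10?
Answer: -611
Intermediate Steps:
q(z, J) = √(J + z) (q(z, J) = √(z + J) = √(J + z))
H = 60 (H = (5*√(5 + 4))*4 = (5*√9)*4 = (5*3)*4 = 15*4 = 60)
c*H - 11 = -10*60 - 11 = -600 - 11 = -611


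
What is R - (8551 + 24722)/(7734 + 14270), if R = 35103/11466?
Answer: 65149699/42049644 ≈ 1.5494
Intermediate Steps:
R = 11701/3822 (R = 35103*(1/11466) = 11701/3822 ≈ 3.0615)
R - (8551 + 24722)/(7734 + 14270) = 11701/3822 - (8551 + 24722)/(7734 + 14270) = 11701/3822 - 33273/22004 = 65149699/42049644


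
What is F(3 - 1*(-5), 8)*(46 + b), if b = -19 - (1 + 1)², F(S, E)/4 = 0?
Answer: 0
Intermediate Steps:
F(S, E) = 0 (F(S, E) = 4*0 = 0)
b = -23 (b = -19 - 1*2² = -19 - 1*4 = -19 - 4 = -23)
F(3 - 1*(-5), 8)*(46 + b) = 0*(46 - 23) = 0*23 = 0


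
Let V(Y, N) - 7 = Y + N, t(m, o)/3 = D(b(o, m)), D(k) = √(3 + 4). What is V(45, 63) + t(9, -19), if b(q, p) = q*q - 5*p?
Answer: 115 + 3*√7 ≈ 122.94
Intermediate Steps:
b(q, p) = q² - 5*p
D(k) = √7
t(m, o) = 3*√7
V(Y, N) = 7 + N + Y (V(Y, N) = 7 + (Y + N) = 7 + (N + Y) = 7 + N + Y)
V(45, 63) + t(9, -19) = (7 + 63 + 45) + 3*√7 = 115 + 3*√7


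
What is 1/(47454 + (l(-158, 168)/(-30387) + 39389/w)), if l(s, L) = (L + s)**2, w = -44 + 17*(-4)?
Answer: 486192/22900765919 ≈ 2.1230e-5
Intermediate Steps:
w = -112 (w = -44 - 68 = -112)
1/(47454 + (l(-158, 168)/(-30387) + 39389/w)) = 1/(47454 + ((168 - 158)**2/(-30387) + 39389/(-112))) = 1/(47454 + (10**2*(-1/30387) + 39389*(-1/112))) = 1/(47454 + (100*(-1/30387) - 5627/16)) = 1/(47454 + (-100/30387 - 5627/16)) = 1/(47454 - 170989249/486192) = 1/(22900765919/486192) = 486192/22900765919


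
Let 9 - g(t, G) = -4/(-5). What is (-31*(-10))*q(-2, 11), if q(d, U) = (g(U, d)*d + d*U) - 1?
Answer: -12214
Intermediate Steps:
g(t, G) = 41/5 (g(t, G) = 9 - (-1)*4/(-5) = 9 - (-1)*4*(-⅕) = 9 - (-1)*(-4)/5 = 9 - 1*⅘ = 9 - ⅘ = 41/5)
q(d, U) = -1 + 41*d/5 + U*d (q(d, U) = (41*d/5 + d*U) - 1 = (41*d/5 + U*d) - 1 = -1 + 41*d/5 + U*d)
(-31*(-10))*q(-2, 11) = (-31*(-10))*(-1 + (41/5)*(-2) + 11*(-2)) = 310*(-1 - 82/5 - 22) = 310*(-197/5) = -12214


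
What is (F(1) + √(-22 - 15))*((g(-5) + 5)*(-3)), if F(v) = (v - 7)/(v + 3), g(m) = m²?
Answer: 135 - 90*I*√37 ≈ 135.0 - 547.45*I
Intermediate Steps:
F(v) = (-7 + v)/(3 + v)
(F(1) + √(-22 - 15))*((g(-5) + 5)*(-3)) = ((-7 + 1)/(3 + 1) + √(-22 - 15))*(((-5)² + 5)*(-3)) = (-6/4 + √(-37))*((25 + 5)*(-3)) = ((¼)*(-6) + I*√37)*(30*(-3)) = (-3/2 + I*√37)*(-90) = 135 - 90*I*√37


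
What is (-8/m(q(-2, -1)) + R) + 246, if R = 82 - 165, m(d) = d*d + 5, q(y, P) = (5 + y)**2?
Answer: 7005/43 ≈ 162.91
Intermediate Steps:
m(d) = 5 + d**2 (m(d) = d**2 + 5 = 5 + d**2)
R = -83
(-8/m(q(-2, -1)) + R) + 246 = (-8/(5 + ((5 - 2)**2)**2) - 83) + 246 = (-8/(5 + (3**2)**2) - 83) + 246 = (-8/(5 + 9**2) - 83) + 246 = (-8/(5 + 81) - 83) + 246 = (-8/86 - 83) + 246 = (-8*1/86 - 83) + 246 = (-4/43 - 83) + 246 = -3573/43 + 246 = 7005/43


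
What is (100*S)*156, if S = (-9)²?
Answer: 1263600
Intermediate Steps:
S = 81
(100*S)*156 = (100*81)*156 = 8100*156 = 1263600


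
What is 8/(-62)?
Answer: -4/31 ≈ -0.12903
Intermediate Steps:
8/(-62) = 8*(-1/62) = -4/31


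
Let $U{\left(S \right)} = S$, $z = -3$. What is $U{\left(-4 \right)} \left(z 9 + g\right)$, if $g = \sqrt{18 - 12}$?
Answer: $108 - 4 \sqrt{6} \approx 98.202$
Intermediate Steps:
$g = \sqrt{6} \approx 2.4495$
$U{\left(-4 \right)} \left(z 9 + g\right) = - 4 \left(\left(-3\right) 9 + \sqrt{6}\right) = - 4 \left(-27 + \sqrt{6}\right) = 108 - 4 \sqrt{6}$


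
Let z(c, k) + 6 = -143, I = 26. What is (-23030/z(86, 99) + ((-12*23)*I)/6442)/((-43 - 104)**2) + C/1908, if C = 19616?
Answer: 5654829116170/549651645333 ≈ 10.288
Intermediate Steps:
z(c, k) = -149 (z(c, k) = -6 - 143 = -149)
(-23030/z(86, 99) + ((-12*23)*I)/6442)/((-43 - 104)**2) + C/1908 = (-23030/(-149) + (-12*23*26)/6442)/((-43 - 104)**2) + 19616/1908 = (-23030*(-1/149) - 276*26*(1/6442))/((-147)**2) + 19616*(1/1908) = (23030/149 - 7176*1/6442)/21609 + 4904/477 = (23030/149 - 3588/3221)*(1/21609) + 4904/477 = (73645018/479929)*(1/21609) + 4904/477 = 73645018/10370785761 + 4904/477 = 5654829116170/549651645333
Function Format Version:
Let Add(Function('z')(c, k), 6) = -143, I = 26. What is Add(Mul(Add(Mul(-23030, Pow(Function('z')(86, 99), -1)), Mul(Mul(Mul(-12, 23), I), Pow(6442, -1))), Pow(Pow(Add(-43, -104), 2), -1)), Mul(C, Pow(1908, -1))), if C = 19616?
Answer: Rational(5654829116170, 549651645333) ≈ 10.288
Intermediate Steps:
Function('z')(c, k) = -149 (Function('z')(c, k) = Add(-6, -143) = -149)
Add(Mul(Add(Mul(-23030, Pow(Function('z')(86, 99), -1)), Mul(Mul(Mul(-12, 23), I), Pow(6442, -1))), Pow(Pow(Add(-43, -104), 2), -1)), Mul(C, Pow(1908, -1))) = Add(Mul(Add(Mul(-23030, Pow(-149, -1)), Mul(Mul(Mul(-12, 23), 26), Pow(6442, -1))), Pow(Pow(Add(-43, -104), 2), -1)), Mul(19616, Pow(1908, -1))) = Add(Mul(Add(Mul(-23030, Rational(-1, 149)), Mul(Mul(-276, 26), Rational(1, 6442))), Pow(Pow(-147, 2), -1)), Mul(19616, Rational(1, 1908))) = Add(Mul(Add(Rational(23030, 149), Mul(-7176, Rational(1, 6442))), Pow(21609, -1)), Rational(4904, 477)) = Add(Mul(Add(Rational(23030, 149), Rational(-3588, 3221)), Rational(1, 21609)), Rational(4904, 477)) = Add(Mul(Rational(73645018, 479929), Rational(1, 21609)), Rational(4904, 477)) = Add(Rational(73645018, 10370785761), Rational(4904, 477)) = Rational(5654829116170, 549651645333)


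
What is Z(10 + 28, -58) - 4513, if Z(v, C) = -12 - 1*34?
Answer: -4559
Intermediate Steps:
Z(v, C) = -46 (Z(v, C) = -12 - 34 = -46)
Z(10 + 28, -58) - 4513 = -46 - 4513 = -4559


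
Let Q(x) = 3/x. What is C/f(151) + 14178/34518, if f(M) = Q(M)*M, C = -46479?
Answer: -89128866/5753 ≈ -15493.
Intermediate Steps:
f(M) = 3 (f(M) = (3/M)*M = 3)
C/f(151) + 14178/34518 = -46479/3 + 14178/34518 = -46479*⅓ + 14178*(1/34518) = -15493 + 2363/5753 = -89128866/5753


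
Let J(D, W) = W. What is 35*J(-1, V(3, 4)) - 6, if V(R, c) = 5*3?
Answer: 519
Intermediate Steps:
V(R, c) = 15
35*J(-1, V(3, 4)) - 6 = 35*15 - 6 = 525 - 6 = 519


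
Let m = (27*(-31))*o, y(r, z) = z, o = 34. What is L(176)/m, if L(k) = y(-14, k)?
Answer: -88/14229 ≈ -0.0061846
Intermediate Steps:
L(k) = k
m = -28458 (m = (27*(-31))*34 = -837*34 = -28458)
L(176)/m = 176/(-28458) = 176*(-1/28458) = -88/14229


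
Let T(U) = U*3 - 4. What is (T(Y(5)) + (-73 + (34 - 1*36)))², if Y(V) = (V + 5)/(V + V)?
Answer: 5776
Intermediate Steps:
Y(V) = (5 + V)/(2*V) (Y(V) = (5 + V)/((2*V)) = (5 + V)*(1/(2*V)) = (5 + V)/(2*V))
T(U) = -4 + 3*U (T(U) = 3*U - 4 = -4 + 3*U)
(T(Y(5)) + (-73 + (34 - 1*36)))² = ((-4 + 3*((½)*(5 + 5)/5)) + (-73 + (34 - 1*36)))² = ((-4 + 3*((½)*(⅕)*10)) + (-73 + (34 - 36)))² = ((-4 + 3*1) + (-73 - 2))² = ((-4 + 3) - 75)² = (-1 - 75)² = (-76)² = 5776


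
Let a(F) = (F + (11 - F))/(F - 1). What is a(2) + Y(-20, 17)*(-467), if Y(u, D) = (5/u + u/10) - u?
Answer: -33113/4 ≈ -8278.3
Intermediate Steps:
a(F) = 11/(-1 + F)
Y(u, D) = 5/u - 9*u/10 (Y(u, D) = (5/u + u*(1/10)) - u = (5/u + u/10) - u = 5/u - 9*u/10)
a(2) + Y(-20, 17)*(-467) = 11/(-1 + 2) + (5/(-20) - 9/10*(-20))*(-467) = 11/1 + (5*(-1/20) + 18)*(-467) = 11*1 + (-1/4 + 18)*(-467) = 11 + (71/4)*(-467) = 11 - 33157/4 = -33113/4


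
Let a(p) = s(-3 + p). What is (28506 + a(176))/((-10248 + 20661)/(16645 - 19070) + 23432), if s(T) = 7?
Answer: 69144025/56812187 ≈ 1.2171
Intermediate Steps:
a(p) = 7
(28506 + a(176))/((-10248 + 20661)/(16645 - 19070) + 23432) = (28506 + 7)/((-10248 + 20661)/(16645 - 19070) + 23432) = 28513/(10413/(-2425) + 23432) = 28513/(10413*(-1/2425) + 23432) = 28513/(-10413/2425 + 23432) = 28513/(56812187/2425) = 28513*(2425/56812187) = 69144025/56812187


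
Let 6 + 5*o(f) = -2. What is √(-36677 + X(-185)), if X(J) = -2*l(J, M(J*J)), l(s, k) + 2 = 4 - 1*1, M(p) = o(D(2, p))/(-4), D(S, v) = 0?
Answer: I*√36679 ≈ 191.52*I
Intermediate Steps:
o(f) = -8/5 (o(f) = -6/5 + (⅕)*(-2) = -6/5 - ⅖ = -8/5)
M(p) = ⅖ (M(p) = -8/5/(-4) = -8/5*(-¼) = ⅖)
l(s, k) = 1 (l(s, k) = -2 + (4 - 1*1) = -2 + (4 - 1) = -2 + 3 = 1)
X(J) = -2 (X(J) = -2*1 = -2)
√(-36677 + X(-185)) = √(-36677 - 2) = √(-36679) = I*√36679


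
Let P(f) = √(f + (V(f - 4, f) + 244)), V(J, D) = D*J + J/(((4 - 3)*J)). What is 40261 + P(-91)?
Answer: 40261 + √8799 ≈ 40355.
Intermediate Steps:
V(J, D) = 1 + D*J (V(J, D) = D*J + J/((1*J)) = D*J + J/J = D*J + 1 = 1 + D*J)
P(f) = √(245 + f + f*(-4 + f)) (P(f) = √(f + ((1 + f*(f - 4)) + 244)) = √(f + ((1 + f*(-4 + f)) + 244)) = √(f + (245 + f*(-4 + f))) = √(245 + f + f*(-4 + f)))
40261 + P(-91) = 40261 + √(245 - 91 - 91*(-4 - 91)) = 40261 + √(245 - 91 - 91*(-95)) = 40261 + √(245 - 91 + 8645) = 40261 + √8799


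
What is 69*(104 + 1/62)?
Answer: 444981/62 ≈ 7177.1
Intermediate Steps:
69*(104 + 1/62) = 69*(6449/62) = 444981/62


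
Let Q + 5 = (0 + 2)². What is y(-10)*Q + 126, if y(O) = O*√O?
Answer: 126 + 10*I*√10 ≈ 126.0 + 31.623*I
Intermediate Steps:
y(O) = O^(3/2)
Q = -1 (Q = -5 + (0 + 2)² = -5 + 2² = -5 + 4 = -1)
y(-10)*Q + 126 = (-10)^(3/2)*(-1) + 126 = -10*I*√10*(-1) + 126 = 10*I*√10 + 126 = 126 + 10*I*√10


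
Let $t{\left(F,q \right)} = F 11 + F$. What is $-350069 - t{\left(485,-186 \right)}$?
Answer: $-355889$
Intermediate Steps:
$t{\left(F,q \right)} = 12 F$ ($t{\left(F,q \right)} = 11 F + F = 12 F$)
$-350069 - t{\left(485,-186 \right)} = -350069 - 12 \cdot 485 = -350069 - 5820 = -355889$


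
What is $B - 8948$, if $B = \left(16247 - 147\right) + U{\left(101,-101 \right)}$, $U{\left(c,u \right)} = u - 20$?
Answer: $7031$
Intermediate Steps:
$U{\left(c,u \right)} = -20 + u$
$B = 15979$ ($B = \left(16247 - 147\right) - 121 = 16100 - 121 = 15979$)
$B - 8948 = 15979 - 8948 = 7031$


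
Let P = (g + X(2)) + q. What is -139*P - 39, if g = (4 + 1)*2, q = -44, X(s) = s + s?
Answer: 4131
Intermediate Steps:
X(s) = 2*s
g = 10 (g = 5*2 = 10)
P = -30 (P = (10 + 2*2) - 44 = (10 + 4) - 44 = 14 - 44 = -30)
-139*P - 39 = -139*(-30) - 39 = 4170 - 39 = 4131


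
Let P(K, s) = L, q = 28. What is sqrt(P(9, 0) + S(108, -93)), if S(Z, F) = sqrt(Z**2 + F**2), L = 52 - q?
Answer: sqrt(24 + 3*sqrt(2257)) ≈ 12.904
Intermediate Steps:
L = 24 (L = 52 - 1*28 = 52 - 28 = 24)
S(Z, F) = sqrt(F**2 + Z**2)
P(K, s) = 24
sqrt(P(9, 0) + S(108, -93)) = sqrt(24 + sqrt((-93)**2 + 108**2)) = sqrt(24 + sqrt(8649 + 11664)) = sqrt(24 + sqrt(20313)) = sqrt(24 + 3*sqrt(2257))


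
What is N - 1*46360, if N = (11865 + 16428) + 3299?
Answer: -14768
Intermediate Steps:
N = 31592 (N = 28293 + 3299 = 31592)
N - 1*46360 = 31592 - 1*46360 = 31592 - 46360 = -14768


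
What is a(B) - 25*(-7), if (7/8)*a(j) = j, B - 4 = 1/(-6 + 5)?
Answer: 1249/7 ≈ 178.43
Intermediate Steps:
B = 3 (B = 4 + 1/(-6 + 5) = 4 + 1/(-1) = 4 - 1 = 3)
a(j) = 8*j/7
a(B) - 25*(-7) = (8/7)*3 - 25*(-7) = 24/7 + 175 = 1249/7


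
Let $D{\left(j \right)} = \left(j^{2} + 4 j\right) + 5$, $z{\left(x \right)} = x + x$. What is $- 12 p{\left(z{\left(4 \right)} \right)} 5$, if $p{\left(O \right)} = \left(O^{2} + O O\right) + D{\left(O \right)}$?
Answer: $-13740$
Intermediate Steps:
$z{\left(x \right)} = 2 x$
$D{\left(j \right)} = 5 + j^{2} + 4 j$
$p{\left(O \right)} = 5 + 3 O^{2} + 4 O$ ($p{\left(O \right)} = \left(O^{2} + O O\right) + \left(5 + O^{2} + 4 O\right) = \left(O^{2} + O^{2}\right) + \left(5 + O^{2} + 4 O\right) = 2 O^{2} + \left(5 + O^{2} + 4 O\right) = 5 + 3 O^{2} + 4 O$)
$- 12 p{\left(z{\left(4 \right)} \right)} 5 = - 12 \left(5 + 3 \left(2 \cdot 4\right)^{2} + 4 \cdot 2 \cdot 4\right) 5 = - 12 \left(5 + 3 \cdot 8^{2} + 4 \cdot 8\right) 5 = - 12 \left(5 + 3 \cdot 64 + 32\right) 5 = - 12 \left(5 + 192 + 32\right) 5 = \left(-12\right) 229 \cdot 5 = \left(-2748\right) 5 = -13740$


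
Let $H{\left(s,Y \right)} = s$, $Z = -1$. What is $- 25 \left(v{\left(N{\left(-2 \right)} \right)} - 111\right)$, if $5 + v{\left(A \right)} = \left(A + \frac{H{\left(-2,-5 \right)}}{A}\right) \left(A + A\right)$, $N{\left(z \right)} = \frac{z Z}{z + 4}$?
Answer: $2950$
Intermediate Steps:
$N{\left(z \right)} = - \frac{z}{4 + z}$ ($N{\left(z \right)} = \frac{z \left(-1\right)}{z + 4} = \frac{\left(-1\right) z}{4 + z} = - \frac{z}{4 + z}$)
$v{\left(A \right)} = -5 + 2 A \left(A - \frac{2}{A}\right)$ ($v{\left(A \right)} = -5 + \left(A - \frac{2}{A}\right) \left(A + A\right) = -5 + \left(A - \frac{2}{A}\right) 2 A = -5 + 2 A \left(A - \frac{2}{A}\right)$)
$- 25 \left(v{\left(N{\left(-2 \right)} \right)} - 111\right) = - 25 \left(\left(-9 + 2 \left(\left(-1\right) \left(-2\right) \frac{1}{4 - 2}\right)^{2}\right) - 111\right) = - 25 \left(\left(-9 + 2 \left(\left(-1\right) \left(-2\right) \frac{1}{2}\right)^{2}\right) - 111\right) = - 25 \left(\left(-9 + 2 \cdot 1^{2}\right) - 111\right) = - 25 \left(\left(-9 + 2 \cdot 1\right) - 111\right) = - 25 \left(\left(-9 + 2\right) - 111\right) = - 25 \left(-7 - 111\right) = \left(-25\right) \left(-118\right) = 2950$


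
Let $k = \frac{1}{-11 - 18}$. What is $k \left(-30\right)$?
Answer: $\frac{30}{29} \approx 1.0345$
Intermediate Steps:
$k = - \frac{1}{29}$ ($k = \frac{1}{-29} = - \frac{1}{29} \approx -0.034483$)
$k \left(-30\right) = \left(- \frac{1}{29}\right) \left(-30\right) = \frac{30}{29}$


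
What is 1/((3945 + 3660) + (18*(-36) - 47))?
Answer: 1/6910 ≈ 0.00014472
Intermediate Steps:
1/((3945 + 3660) + (18*(-36) - 47)) = 1/(7605 + (-648 - 47)) = 1/(7605 - 695) = 1/6910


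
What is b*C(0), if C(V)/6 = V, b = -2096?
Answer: 0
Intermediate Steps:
C(V) = 6*V
b*C(0) = -12576*0 = -2096*0 = 0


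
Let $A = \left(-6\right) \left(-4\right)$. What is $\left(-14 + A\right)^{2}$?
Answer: $100$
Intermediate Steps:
$A = 24$
$\left(-14 + A\right)^{2} = \left(-14 + 24\right)^{2} = 10^{2} = 100$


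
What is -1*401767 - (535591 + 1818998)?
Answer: -2756356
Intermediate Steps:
-1*401767 - (535591 + 1818998) = -401767 - 1*2354589 = -401767 - 2354589 = -2756356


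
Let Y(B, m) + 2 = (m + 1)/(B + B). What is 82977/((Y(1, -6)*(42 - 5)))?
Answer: -55318/111 ≈ -498.36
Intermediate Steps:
Y(B, m) = -2 + (1 + m)/(2*B) (Y(B, m) = -2 + (m + 1)/(B + B) = -2 + (1 + m)/((2*B)) = -2 + (1 + m)*(1/(2*B)) = -2 + (1 + m)/(2*B))
82977/((Y(1, -6)*(42 - 5))) = 82977/((((1/2)*(1 - 6 - 4*1)/1)*(42 - 5))) = 82977/((((1/2)*1*(1 - 6 - 4))*37)) = 82977/((((1/2)*1*(-9))*37)) = 82977/((-9/2*37)) = 82977/(-333/2) = 82977*(-2/333) = -55318/111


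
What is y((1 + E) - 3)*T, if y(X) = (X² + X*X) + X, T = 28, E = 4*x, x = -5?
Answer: 26488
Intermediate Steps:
E = -20 (E = 4*(-5) = -20)
y(X) = X + 2*X² (y(X) = (X² + X²) + X = 2*X² + X = X + 2*X²)
y((1 + E) - 3)*T = (((1 - 20) - 3)*(1 + 2*((1 - 20) - 3)))*28 = ((-19 - 3)*(1 + 2*(-19 - 3)))*28 = -22*(1 + 2*(-22))*28 = -22*(1 - 44)*28 = -22*(-43)*28 = 946*28 = 26488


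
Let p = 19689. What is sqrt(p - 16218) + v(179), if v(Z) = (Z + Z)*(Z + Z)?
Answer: 128164 + sqrt(3471) ≈ 1.2822e+5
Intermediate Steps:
v(Z) = 4*Z**2 (v(Z) = (2*Z)*(2*Z) = 4*Z**2)
sqrt(p - 16218) + v(179) = sqrt(19689 - 16218) + 4*179**2 = sqrt(3471) + 4*32041 = sqrt(3471) + 128164 = 128164 + sqrt(3471)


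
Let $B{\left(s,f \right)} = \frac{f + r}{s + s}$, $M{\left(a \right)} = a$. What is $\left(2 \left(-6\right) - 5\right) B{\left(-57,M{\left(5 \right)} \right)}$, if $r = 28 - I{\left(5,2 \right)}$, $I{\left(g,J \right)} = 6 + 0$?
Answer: $\frac{153}{38} \approx 4.0263$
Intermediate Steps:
$I{\left(g,J \right)} = 6$
$r = 22$ ($r = 28 - 6 = 22$)
$B{\left(s,f \right)} = \frac{22 + f}{2 s}$ ($B{\left(s,f \right)} = \frac{f + 22}{s + s} = \frac{22 + f}{2 s}$)
$\left(2 \left(-6\right) - 5\right) B{\left(-57,M{\left(5 \right)} \right)} = \left(2 \left(-6\right) - 5\right) \frac{22 + 5}{2 \left(-57\right)} = \left(-12 - 5\right) \frac{1}{2} \left(- \frac{1}{57}\right) 27 = \left(-17\right) \left(- \frac{9}{38}\right) = \frac{153}{38}$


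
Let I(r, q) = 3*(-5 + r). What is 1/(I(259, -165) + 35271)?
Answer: 1/36033 ≈ 2.7752e-5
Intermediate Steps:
I(r, q) = -15 + 3*r
1/(I(259, -165) + 35271) = 1/((-15 + 3*259) + 35271) = 1/((-15 + 777) + 35271) = 1/(762 + 35271) = 1/36033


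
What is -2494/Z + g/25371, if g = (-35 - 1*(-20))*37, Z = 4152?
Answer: -3643313/5852244 ≈ -0.62255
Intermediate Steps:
g = -555 (g = (-35 + 20)*37 = -15*37 = -555)
-2494/Z + g/25371 = -2494/4152 - 555/25371 = -2494*1/4152 - 555*1/25371 = -1247/2076 - 185/8457 = -3643313/5852244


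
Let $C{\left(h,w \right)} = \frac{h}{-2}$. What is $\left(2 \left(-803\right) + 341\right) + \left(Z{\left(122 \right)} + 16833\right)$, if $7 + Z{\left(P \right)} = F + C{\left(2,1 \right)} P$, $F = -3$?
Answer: $15436$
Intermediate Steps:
$C{\left(h,w \right)} = - \frac{h}{2}$ ($C{\left(h,w \right)} = h \left(- \frac{1}{2}\right) = - \frac{h}{2}$)
$Z{\left(P \right)} = -10 - P$ ($Z{\left(P \right)} = -7 + \left(-3 + \left(- \frac{1}{2}\right) 2 P\right) = -7 - \left(3 + P\right) = -10 - P$)
$\left(2 \left(-803\right) + 341\right) + \left(Z{\left(122 \right)} + 16833\right) = \left(2 \left(-803\right) + 341\right) + \left(\left(-10 - 122\right) + 16833\right) = \left(-1606 + 341\right) + \left(\left(-10 - 122\right) + 16833\right) = -1265 + \left(-132 + 16833\right) = -1265 + 16701 = 15436$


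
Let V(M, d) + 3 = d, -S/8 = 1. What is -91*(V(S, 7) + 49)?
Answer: -4823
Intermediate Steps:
S = -8 (S = -8*1 = -8)
V(M, d) = -3 + d
-91*(V(S, 7) + 49) = -91*((-3 + 7) + 49) = -91*(4 + 49) = -91*53 = -4823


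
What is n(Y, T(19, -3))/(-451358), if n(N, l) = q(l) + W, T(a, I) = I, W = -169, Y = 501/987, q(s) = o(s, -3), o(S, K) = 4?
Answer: 165/451358 ≈ 0.00036556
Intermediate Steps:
q(s) = 4
Y = 167/329 (Y = 501*(1/987) = 167/329 ≈ 0.50760)
n(N, l) = -165 (n(N, l) = 4 - 169 = -165)
n(Y, T(19, -3))/(-451358) = -165/(-451358) = -165*(-1/451358) = 165/451358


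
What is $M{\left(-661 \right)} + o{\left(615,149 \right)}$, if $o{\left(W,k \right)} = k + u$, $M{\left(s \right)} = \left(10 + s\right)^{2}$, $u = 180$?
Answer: $424130$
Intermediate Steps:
$o{\left(W,k \right)} = 180 + k$ ($o{\left(W,k \right)} = k + 180 = 180 + k$)
$M{\left(-661 \right)} + o{\left(615,149 \right)} = \left(10 - 661\right)^{2} + \left(180 + 149\right) = \left(-651\right)^{2} + 329 = 423801 + 329 = 424130$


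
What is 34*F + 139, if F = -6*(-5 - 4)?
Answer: 1975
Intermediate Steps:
F = 54 (F = -6*(-9) = 54)
34*F + 139 = 34*54 + 139 = 1836 + 139 = 1975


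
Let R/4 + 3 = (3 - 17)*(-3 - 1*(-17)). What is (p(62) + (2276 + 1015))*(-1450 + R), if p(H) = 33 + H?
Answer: -7604956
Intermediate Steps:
R = -796 (R = -12 + 4*((3 - 17)*(-3 - 1*(-17))) = -12 + 4*(-14*(-3 + 17)) = -12 + 4*(-14*14) = -12 + 4*(-196) = -12 - 784 = -796)
(p(62) + (2276 + 1015))*(-1450 + R) = ((33 + 62) + (2276 + 1015))*(-1450 - 796) = (95 + 3291)*(-2246) = 3386*(-2246) = -7604956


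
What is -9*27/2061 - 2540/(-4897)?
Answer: 449441/1121413 ≈ 0.40078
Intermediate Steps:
-9*27/2061 - 2540/(-4897) = -243*1/2061 - 2540*(-1/4897) = -27/229 + 2540/4897 = 449441/1121413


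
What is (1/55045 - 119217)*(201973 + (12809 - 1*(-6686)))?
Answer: -1453339404133552/55045 ≈ -2.6403e+10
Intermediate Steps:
(1/55045 - 119217)*(201973 + (12809 - 1*(-6686))) = (1/55045 - 119217)*(201973 + (12809 + 6686)) = -6562299764*(201973 + 19495)/55045 = -6562299764/55045*221468 = -1453339404133552/55045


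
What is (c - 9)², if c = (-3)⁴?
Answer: 5184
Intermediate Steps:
c = 81
(c - 9)² = (81 - 9)² = 72² = 5184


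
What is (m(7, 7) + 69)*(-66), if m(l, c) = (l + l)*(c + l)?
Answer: -17490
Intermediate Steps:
m(l, c) = 2*l*(c + l) (m(l, c) = (2*l)*(c + l) = 2*l*(c + l))
(m(7, 7) + 69)*(-66) = (2*7*(7 + 7) + 69)*(-66) = (2*7*14 + 69)*(-66) = (196 + 69)*(-66) = 265*(-66) = -17490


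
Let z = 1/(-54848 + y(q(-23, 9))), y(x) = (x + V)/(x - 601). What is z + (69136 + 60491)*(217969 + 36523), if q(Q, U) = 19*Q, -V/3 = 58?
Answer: 1878118944486741654/56931613 ≈ 3.2989e+10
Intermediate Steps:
V = -174 (V = -3*58 = -174)
y(x) = (-174 + x)/(-601 + x) (y(x) = (x - 174)/(x - 601) = (-174 + x)/(-601 + x))
z = -1038/56931613 (z = 1/(-54848 + (-174 + 19*(-23))/(-601 + 19*(-23))) = 1/(-54848 + (-174 - 437)/(-601 - 437)) = 1/(-54848 - 611/(-1038)) = 1/(-54848 - 1/1038*(-611)) = 1/(-54848 + 611/1038) = 1/(-56931613/1038) = -1038/56931613 ≈ -1.8232e-5)
z + (69136 + 60491)*(217969 + 36523) = -1038/56931613 + (69136 + 60491)*(217969 + 36523) = -1038/56931613 + 129627*254492 = -1038/56931613 + 32989034484 = 1878118944486741654/56931613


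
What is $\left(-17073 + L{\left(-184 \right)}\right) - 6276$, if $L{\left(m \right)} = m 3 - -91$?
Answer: $-23810$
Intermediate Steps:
$L{\left(m \right)} = 91 + 3 m$ ($L{\left(m \right)} = 3 m + 91 = 91 + 3 m$)
$\left(-17073 + L{\left(-184 \right)}\right) - 6276 = \left(-17073 + \left(91 + 3 \left(-184\right)\right)\right) - 6276 = \left(-17073 + \left(91 - 552\right)\right) - 6276 = \left(-17073 - 461\right) - 6276 = -17534 - 6276 = -23810$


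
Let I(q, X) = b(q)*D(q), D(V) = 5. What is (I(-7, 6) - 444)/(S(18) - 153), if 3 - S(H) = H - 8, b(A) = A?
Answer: 479/160 ≈ 2.9938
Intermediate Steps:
S(H) = 11 - H (S(H) = 3 - (H - 8) = 3 - (-8 + H) = 3 + (8 - H) = 11 - H)
I(q, X) = 5*q (I(q, X) = q*5 = 5*q)
(I(-7, 6) - 444)/(S(18) - 153) = (5*(-7) - 444)/((11 - 1*18) - 153) = (-35 - 444)/((11 - 18) - 153) = -479/(-7 - 153) = -479/(-160) = -479*(-1/160) = 479/160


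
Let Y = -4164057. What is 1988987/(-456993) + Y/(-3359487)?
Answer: -1593010356356/511754014197 ≈ -3.1128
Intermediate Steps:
1988987/(-456993) + Y/(-3359487) = 1988987/(-456993) - 4164057/(-3359487) = 1988987*(-1/456993) - 4164057*(-1/3359487) = -1988987/456993 + 1388019/1119829 = -1593010356356/511754014197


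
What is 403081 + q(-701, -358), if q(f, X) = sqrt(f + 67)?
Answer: 403081 + I*sqrt(634) ≈ 4.0308e+5 + 25.179*I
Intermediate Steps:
q(f, X) = sqrt(67 + f)
403081 + q(-701, -358) = 403081 + sqrt(67 - 701) = 403081 + sqrt(-634) = 403081 + I*sqrt(634)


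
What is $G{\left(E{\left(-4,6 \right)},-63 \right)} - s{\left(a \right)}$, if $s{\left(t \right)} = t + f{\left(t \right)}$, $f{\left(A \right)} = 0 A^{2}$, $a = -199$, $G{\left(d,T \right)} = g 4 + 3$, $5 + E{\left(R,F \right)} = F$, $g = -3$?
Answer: $190$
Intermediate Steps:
$E{\left(R,F \right)} = -5 + F$
$G{\left(d,T \right)} = -9$ ($G{\left(d,T \right)} = \left(-3\right) 4 + 3 = -12 + 3 = -9$)
$f{\left(A \right)} = 0$
$s{\left(t \right)} = t$ ($s{\left(t \right)} = t + 0 = t$)
$G{\left(E{\left(-4,6 \right)},-63 \right)} - s{\left(a \right)} = -9 - -199 = -9 + 199 = 190$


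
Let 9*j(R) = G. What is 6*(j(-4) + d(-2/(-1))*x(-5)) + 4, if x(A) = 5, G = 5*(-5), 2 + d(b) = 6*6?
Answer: 3022/3 ≈ 1007.3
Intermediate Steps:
d(b) = 34 (d(b) = -2 + 6*6 = -2 + 36 = 34)
G = -25
j(R) = -25/9 (j(R) = (⅑)*(-25) = -25/9)
6*(j(-4) + d(-2/(-1))*x(-5)) + 4 = 6*(-25/9 + 34*5) + 4 = 6*(-25/9 + 170) + 4 = 6*(1505/9) + 4 = 3010/3 + 4 = 3022/3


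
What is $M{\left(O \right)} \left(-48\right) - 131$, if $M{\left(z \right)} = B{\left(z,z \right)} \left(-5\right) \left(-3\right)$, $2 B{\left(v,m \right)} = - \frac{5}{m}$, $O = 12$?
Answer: $19$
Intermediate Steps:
$B{\left(v,m \right)} = - \frac{5}{2 m}$ ($B{\left(v,m \right)} = \frac{\left(-5\right) \frac{1}{m}}{2} = - \frac{5}{2 m}$)
$M{\left(z \right)} = - \frac{75}{2 z}$ ($M{\left(z \right)} = - \frac{5}{2 z} \left(-5\right) \left(-3\right) = \frac{25}{2 z} \left(-3\right) = - \frac{75}{2 z}$)
$M{\left(O \right)} \left(-48\right) - 131 = - \frac{75}{2 \cdot 12} \left(-48\right) - 131 = \left(- \frac{75}{2}\right) \frac{1}{12} \left(-48\right) - 131 = \left(- \frac{25}{8}\right) \left(-48\right) - 131 = 150 - 131 = 19$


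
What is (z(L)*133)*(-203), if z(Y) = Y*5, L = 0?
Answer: 0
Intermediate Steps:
z(Y) = 5*Y
(z(L)*133)*(-203) = ((5*0)*133)*(-203) = (0*133)*(-203) = 0*(-203) = 0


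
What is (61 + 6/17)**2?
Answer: 1087849/289 ≈ 3764.2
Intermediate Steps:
(61 + 6/17)**2 = (1043/17)**2 = 1087849/289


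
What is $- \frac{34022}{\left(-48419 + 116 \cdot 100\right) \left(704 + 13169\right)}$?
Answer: $\frac{34022}{510789987} \approx 6.6607 \cdot 10^{-5}$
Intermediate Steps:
$- \frac{34022}{\left(-48419 + 116 \cdot 100\right) \left(704 + 13169\right)} = - \frac{34022}{\left(-48419 + 11600\right) 13873} = - \frac{34022}{\left(-36819\right) 13873} = - \frac{34022}{-510789987} = \left(-34022\right) \left(- \frac{1}{510789987}\right) = \frac{34022}{510789987}$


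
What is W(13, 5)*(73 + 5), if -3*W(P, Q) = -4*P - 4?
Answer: 1456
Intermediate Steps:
W(P, Q) = 4/3 + 4*P/3 (W(P, Q) = -(-4*P - 4)/3 = -(-4 - 4*P)/3 = 4/3 + 4*P/3)
W(13, 5)*(73 + 5) = (4/3 + (4/3)*13)*(73 + 5) = (4/3 + 52/3)*78 = (56/3)*78 = 1456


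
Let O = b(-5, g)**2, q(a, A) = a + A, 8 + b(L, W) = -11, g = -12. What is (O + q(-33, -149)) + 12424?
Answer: 12603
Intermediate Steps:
b(L, W) = -19 (b(L, W) = -8 - 11 = -19)
q(a, A) = A + a
O = 361 (O = (-19)**2 = 361)
(O + q(-33, -149)) + 12424 = (361 + (-149 - 33)) + 12424 = (361 - 182) + 12424 = 179 + 12424 = 12603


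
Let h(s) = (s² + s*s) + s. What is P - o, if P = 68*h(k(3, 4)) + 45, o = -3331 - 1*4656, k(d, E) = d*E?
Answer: 28432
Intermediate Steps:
k(d, E) = E*d
h(s) = s + 2*s² (h(s) = (s² + s²) + s = 2*s² + s = s + 2*s²)
o = -7987 (o = -3331 - 4656 = -7987)
P = 20445 (P = 68*((4*3)*(1 + 2*(4*3))) + 45 = 68*(12*(1 + 2*12)) + 45 = 68*(12*(1 + 24)) + 45 = 68*(12*25) + 45 = 68*300 + 45 = 20400 + 45 = 20445)
P - o = 20445 - 1*(-7987) = 20445 + 7987 = 28432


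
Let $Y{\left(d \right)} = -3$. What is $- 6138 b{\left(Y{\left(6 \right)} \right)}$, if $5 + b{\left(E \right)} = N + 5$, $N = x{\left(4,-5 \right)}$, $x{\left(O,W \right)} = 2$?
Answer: $-12276$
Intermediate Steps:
$N = 2$
$b{\left(E \right)} = 2$ ($b{\left(E \right)} = -5 + \left(2 + 5\right) = -5 + 7 = 2$)
$- 6138 b{\left(Y{\left(6 \right)} \right)} = \left(-6138\right) 2 = -12276$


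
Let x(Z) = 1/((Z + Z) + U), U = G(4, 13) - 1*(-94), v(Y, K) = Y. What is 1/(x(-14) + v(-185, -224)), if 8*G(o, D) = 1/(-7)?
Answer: -3695/683519 ≈ -0.0054059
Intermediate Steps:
G(o, D) = -1/56 (G(o, D) = (⅛)/(-7) = (⅛)*(-⅐) = -1/56)
U = 5263/56 (U = -1/56 - 1*(-94) = -1/56 + 94 = 5263/56 ≈ 93.982)
x(Z) = 1/(5263/56 + 2*Z) (x(Z) = 1/((Z + Z) + 5263/56) = 1/(2*Z + 5263/56) = 1/(5263/56 + 2*Z))
1/(x(-14) + v(-185, -224)) = 1/(56/(5263 + 112*(-14)) - 185) = 1/(56/(5263 - 1568) - 185) = 1/(56/3695 - 185) = 1/(-683519/3695) = -3695/683519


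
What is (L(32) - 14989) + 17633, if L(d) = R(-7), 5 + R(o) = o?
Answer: 2632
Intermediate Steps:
R(o) = -5 + o
L(d) = -12 (L(d) = -5 - 7 = -12)
(L(32) - 14989) + 17633 = (-12 - 14989) + 17633 = -15001 + 17633 = 2632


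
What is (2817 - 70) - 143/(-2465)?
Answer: 6771498/2465 ≈ 2747.1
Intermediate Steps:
(2817 - 70) - 143/(-2465) = 2747 - 143*(-1/2465) = 2747 + 143/2465 = 6771498/2465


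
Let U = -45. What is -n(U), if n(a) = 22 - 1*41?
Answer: 19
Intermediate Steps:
n(a) = -19 (n(a) = 22 - 41 = -19)
-n(U) = -1*(-19) = 19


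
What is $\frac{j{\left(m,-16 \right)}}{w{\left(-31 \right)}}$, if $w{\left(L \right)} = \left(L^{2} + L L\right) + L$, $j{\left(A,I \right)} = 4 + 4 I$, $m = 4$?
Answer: $- \frac{60}{1891} \approx -0.031729$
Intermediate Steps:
$w{\left(L \right)} = L + 2 L^{2}$ ($w{\left(L \right)} = \left(L^{2} + L^{2}\right) + L = 2 L^{2} + L = L + 2 L^{2}$)
$\frac{j{\left(m,-16 \right)}}{w{\left(-31 \right)}} = \frac{4 + 4 \left(-16\right)}{\left(-31\right) \left(1 + 2 \left(-31\right)\right)} = \frac{4 - 64}{\left(-31\right) \left(1 - 62\right)} = - \frac{60}{\left(-31\right) \left(-61\right)} = - \frac{60}{1891}$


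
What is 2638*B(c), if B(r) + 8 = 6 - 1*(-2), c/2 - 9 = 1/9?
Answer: 0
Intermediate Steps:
c = 164/9 (c = 18 + 2/9 = 164/9 ≈ 18.222)
B(r) = 0 (B(r) = -8 + (6 - 1*(-2)) = -8 + (6 + 2) = -8 + 8 = 0)
2638*B(c) = 2638*0 = 0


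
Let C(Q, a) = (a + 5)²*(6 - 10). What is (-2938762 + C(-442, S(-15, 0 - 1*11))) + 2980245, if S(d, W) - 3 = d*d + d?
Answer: -148613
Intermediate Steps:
S(d, W) = 3 + d + d² (S(d, W) = 3 + (d*d + d) = 3 + (d² + d) = 3 + (d + d²) = 3 + d + d²)
C(Q, a) = -4*(5 + a)² (C(Q, a) = (5 + a)²*(-4) = -4*(5 + a)²)
(-2938762 + C(-442, S(-15, 0 - 1*11))) + 2980245 = (-2938762 - 4*(5 + (3 - 15 + (-15)²))²) + 2980245 = (-2938762 - 4*(5 + (3 - 15 + 225))²) + 2980245 = (-2938762 - 4*(5 + 213)²) + 2980245 = (-2938762 - 4*218²) + 2980245 = (-2938762 - 4*47524) + 2980245 = (-2938762 - 190096) + 2980245 = -3128858 + 2980245 = -148613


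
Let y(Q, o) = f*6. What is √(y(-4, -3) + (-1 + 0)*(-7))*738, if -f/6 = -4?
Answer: 738*√151 ≈ 9068.7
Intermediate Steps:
f = 24 (f = -6*(-4) = 24)
y(Q, o) = 144 (y(Q, o) = 24*6 = 144)
√(y(-4, -3) + (-1 + 0)*(-7))*738 = √(144 + (-1 + 0)*(-7))*738 = √(144 - 1*(-7))*738 = √(144 + 7)*738 = √151*738 = 738*√151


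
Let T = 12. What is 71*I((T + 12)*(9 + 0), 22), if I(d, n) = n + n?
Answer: 3124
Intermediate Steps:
I(d, n) = 2*n
71*I((T + 12)*(9 + 0), 22) = 71*(2*22) = 71*44 = 3124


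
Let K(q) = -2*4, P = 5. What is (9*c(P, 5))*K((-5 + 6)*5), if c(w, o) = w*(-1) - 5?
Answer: 720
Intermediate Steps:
c(w, o) = -5 - w (c(w, o) = -w - 5 = -5 - w)
K(q) = -8
(9*c(P, 5))*K((-5 + 6)*5) = (9*(-5 - 1*5))*(-8) = (9*(-5 - 5))*(-8) = (9*(-10))*(-8) = -90*(-8) = 720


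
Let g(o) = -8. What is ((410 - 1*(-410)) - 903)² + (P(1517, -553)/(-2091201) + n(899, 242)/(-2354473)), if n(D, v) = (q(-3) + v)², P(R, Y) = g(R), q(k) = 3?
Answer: 33919080470586656/4923676292073 ≈ 6889.0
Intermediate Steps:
P(R, Y) = -8
n(D, v) = (3 + v)²
((410 - 1*(-410)) - 903)² + (P(1517, -553)/(-2091201) + n(899, 242)/(-2354473)) = ((410 - 1*(-410)) - 903)² + (-8/(-2091201) + (3 + 242)²/(-2354473)) = ((410 + 410) - 903)² + (-8*(-1/2091201) + 245²*(-1/2354473)) = (820 - 903)² + (8/2091201 + 60025*(-1/2354473)) = (-83)² + (8/2091201 - 60025/2354473) = 6889 - 125505504241/4923676292073 = 33919080470586656/4923676292073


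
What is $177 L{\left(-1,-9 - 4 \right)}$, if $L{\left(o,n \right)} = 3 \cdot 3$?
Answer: $1593$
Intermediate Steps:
$L{\left(o,n \right)} = 9$
$177 L{\left(-1,-9 - 4 \right)} = 177 \cdot 9 = 1593$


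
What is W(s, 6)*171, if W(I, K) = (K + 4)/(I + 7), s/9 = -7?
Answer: -855/28 ≈ -30.536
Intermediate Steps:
s = -63 (s = 9*(-7) = -63)
W(I, K) = (4 + K)/(7 + I)
W(s, 6)*171 = ((4 + 6)/(7 - 63))*171 = (10/(-56))*171 = -1/56*10*171 = -5/28*171 = -855/28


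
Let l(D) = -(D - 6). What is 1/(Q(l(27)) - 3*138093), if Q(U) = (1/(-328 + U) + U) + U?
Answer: -349/144598030 ≈ -2.4136e-6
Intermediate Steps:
l(D) = 6 - D (l(D) = -(-6 + D) = 6 - D)
Q(U) = 1/(-328 + U) + 2*U (Q(U) = (U + 1/(-328 + U)) + U = 1/(-328 + U) + 2*U)
1/(Q(l(27)) - 3*138093) = 1/((1 - 656*(6 - 1*27) + 2*(6 - 1*27)**2)/(-328 + (6 - 1*27)) - 3*138093) = 1/((1 - 656*(6 - 27) + 2*(6 - 27)**2)/(-328 + (6 - 27)) - 414279) = 1/((1 - 656*(-21) + 2*(-21)**2)/(-328 - 21) - 414279) = 1/((1 + 13776 + 2*441)/(-349) - 414279) = 1/(-(1 + 13776 + 882)/349 - 414279) = 1/(-1/349*14659 - 414279) = 1/(-14659/349 - 414279) = 1/(-144598030/349) = -349/144598030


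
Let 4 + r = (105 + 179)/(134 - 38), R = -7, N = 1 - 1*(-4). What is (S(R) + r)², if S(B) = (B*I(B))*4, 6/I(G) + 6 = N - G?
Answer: 485809/576 ≈ 843.42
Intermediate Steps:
N = 5 (N = 1 + 4 = 5)
I(G) = 6/(-1 - G) (I(G) = 6/(-6 + (5 - G)) = 6/(-1 - G))
S(B) = -24*B/(1 + B) (S(B) = (B*(-6/(1 + B)))*4 = -6*B/(1 + B)*4 = -24*B/(1 + B))
r = -25/24 (r = -4 + (105 + 179)/(134 - 38) = -4 + 284/96 = -4 + 284*(1/96) = -4 + 71/24 = -25/24 ≈ -1.0417)
(S(R) + r)² = (-24*(-7)/(1 - 7) - 25/24)² = (-24*(-7)/(-6) - 25/24)² = (-24*(-7)*(-⅙) - 25/24)² = (-28 - 25/24)² = (-697/24)² = 485809/576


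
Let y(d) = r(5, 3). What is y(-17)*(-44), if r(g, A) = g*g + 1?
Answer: -1144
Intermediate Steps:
r(g, A) = 1 + g**2 (r(g, A) = g**2 + 1 = 1 + g**2)
y(d) = 26 (y(d) = 1 + 5**2 = 1 + 25 = 26)
y(-17)*(-44) = 26*(-44) = -1144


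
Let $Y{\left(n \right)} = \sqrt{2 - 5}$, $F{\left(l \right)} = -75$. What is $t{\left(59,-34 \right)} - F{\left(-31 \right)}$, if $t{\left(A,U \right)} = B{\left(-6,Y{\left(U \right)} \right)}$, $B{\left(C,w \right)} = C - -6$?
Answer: $75$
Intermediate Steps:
$Y{\left(n \right)} = i \sqrt{3}$ ($Y{\left(n \right)} = \sqrt{-3} = i \sqrt{3}$)
$B{\left(C,w \right)} = 6 + C$ ($B{\left(C,w \right)} = C + 6 = 6 + C$)
$t{\left(A,U \right)} = 0$ ($t{\left(A,U \right)} = 6 - 6 = 0$)
$t{\left(59,-34 \right)} - F{\left(-31 \right)} = 0 - -75 = 0 + 75 = 75$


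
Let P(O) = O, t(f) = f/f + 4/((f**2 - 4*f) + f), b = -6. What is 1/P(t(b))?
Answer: 27/29 ≈ 0.93103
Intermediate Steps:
t(f) = 1 + 4/(f**2 - 3*f)
1/P(t(b)) = 1/((4 + (-6)**2 - 3*(-6))/((-6)*(-3 - 6))) = 1/(-1/6*(4 + 36 + 18)/(-9)) = 1/(-1/6*(-1/9)*58) = 1/(29/27) = 27/29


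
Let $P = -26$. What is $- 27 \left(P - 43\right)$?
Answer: $1863$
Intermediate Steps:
$- 27 \left(P - 43\right) = - 27 \left(-26 - 43\right) = \left(-27\right) \left(-69\right) = 1863$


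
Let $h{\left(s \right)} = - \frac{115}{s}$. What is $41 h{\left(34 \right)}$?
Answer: $- \frac{4715}{34} \approx -138.68$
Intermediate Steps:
$41 h{\left(34 \right)} = 41 \left(- \frac{115}{34}\right) = - \frac{4715}{34}$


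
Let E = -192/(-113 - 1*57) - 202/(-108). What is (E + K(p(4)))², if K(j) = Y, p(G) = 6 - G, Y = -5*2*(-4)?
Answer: 38954522161/21068100 ≈ 1849.0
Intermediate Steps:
Y = 40 (Y = -10*(-4) = 40)
K(j) = 40
E = 13769/4590 (E = -192/(-113 - 57) - 202*(-1/108) = -192/(-170) + 101/54 = -192*(-1/170) + 101/54 = 96/85 + 101/54 = 13769/4590 ≈ 2.9998)
(E + K(p(4)))² = (13769/4590 + 40)² = (197369/4590)² = 38954522161/21068100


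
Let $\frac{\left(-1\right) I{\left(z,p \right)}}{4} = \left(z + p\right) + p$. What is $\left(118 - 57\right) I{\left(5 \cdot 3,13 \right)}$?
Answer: $-10004$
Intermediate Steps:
$I{\left(z,p \right)} = - 8 p - 4 z$ ($I{\left(z,p \right)} = - 4 \left(\left(z + p\right) + p\right) = - 4 \left(\left(p + z\right) + p\right) = - 4 \left(z + 2 p\right) = - 8 p - 4 z$)
$\left(118 - 57\right) I{\left(5 \cdot 3,13 \right)} = \left(118 - 57\right) \left(\left(-8\right) 13 - 4 \cdot 5 \cdot 3\right) = 61 \left(-104 - 60\right) = 61 \left(-164\right) = -10004$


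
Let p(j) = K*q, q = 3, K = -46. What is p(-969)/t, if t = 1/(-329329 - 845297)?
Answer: 162098388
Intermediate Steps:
t = -1/1174626 (t = 1/(-1174626) = -1/1174626 ≈ -8.5133e-7)
p(j) = -138 (p(j) = -46*3 = -138)
p(-969)/t = -138/(-1/1174626) = -138*(-1174626) = 162098388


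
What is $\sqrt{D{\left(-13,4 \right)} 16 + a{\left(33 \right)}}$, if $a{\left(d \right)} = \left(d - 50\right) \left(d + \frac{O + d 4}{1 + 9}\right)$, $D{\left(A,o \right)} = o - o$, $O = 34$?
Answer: $\frac{2 i \sqrt{5270}}{5} \approx 29.038 i$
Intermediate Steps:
$D{\left(A,o \right)} = 0$
$a{\left(d \right)} = \left(-50 + d\right) \left(\frac{17}{5} + \frac{7 d}{5}\right)$ ($a{\left(d \right)} = \left(d - 50\right) \left(d + \frac{34 + d 4}{1 + 9}\right) = \left(-50 + d\right) \left(d + \frac{34 + 4 d}{10}\right) = \left(-50 + d\right) \left(d + \left(34 + 4 d\right) \frac{1}{10}\right) = \left(-50 + d\right) \left(d + \left(\frac{17}{5} + \frac{2 d}{5}\right)\right) = \left(-50 + d\right) \left(\frac{17}{5} + \frac{7 d}{5}\right)$)
$\sqrt{D{\left(-13,4 \right)} 16 + a{\left(33 \right)}} = \sqrt{0 \cdot 16 - \left(\frac{11839}{5} - \frac{7623}{5}\right)} = \sqrt{0 - \frac{4216}{5}} = \sqrt{- \frac{4216}{5}} = \frac{2 i \sqrt{5270}}{5}$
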